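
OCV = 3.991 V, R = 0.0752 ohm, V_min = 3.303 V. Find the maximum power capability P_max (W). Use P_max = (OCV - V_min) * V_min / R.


P_max = (OCV - V_min) * V_min / R = (3.991 - 3.303) * 3.303 / 0.0752 = 0.688 * 3.303 / 0.0752 = 30.22 W

30.22 W


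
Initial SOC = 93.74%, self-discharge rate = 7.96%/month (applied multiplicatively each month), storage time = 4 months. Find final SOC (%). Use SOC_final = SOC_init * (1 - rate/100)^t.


Monthly retention factor = 1 - 7.96/100 = 0.9204
Over 4 months: factor^4 = 0.71764
SOC_final = 93.74 * 0.71764 = 67.27%

67.27%


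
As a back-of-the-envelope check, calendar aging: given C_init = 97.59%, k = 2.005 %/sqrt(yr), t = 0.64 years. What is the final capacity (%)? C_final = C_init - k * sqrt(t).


sqrt(t) = sqrt(0.64) = 0.8
C_final = 97.59 - 2.005 * 0.8 = 95.99%

95.99%


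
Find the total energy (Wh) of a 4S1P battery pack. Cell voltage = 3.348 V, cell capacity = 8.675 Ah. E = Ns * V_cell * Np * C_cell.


E = Ns * Vcell * Np * Ccell = 4 * 3.348 * 1 * 8.675 = 116.2 Wh

116.2 Wh


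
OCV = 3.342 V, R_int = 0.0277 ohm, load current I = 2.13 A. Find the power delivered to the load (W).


Step 1: V_terminal = OCV - I*R = 3.342 - 2.13 * 0.0277 = 3.283 V
Step 2: P_out = V_terminal * I = 3.283 * 2.13 = 6.993 W

6.993 W


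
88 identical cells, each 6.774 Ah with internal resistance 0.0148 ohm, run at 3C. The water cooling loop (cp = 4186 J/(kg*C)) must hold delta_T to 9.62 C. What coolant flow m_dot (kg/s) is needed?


Step 1: I = 3 * 6.774 = 20.322 A
Step 2: Q_cell = I^2 * R = 20.322^2 * 0.0148 = 6.1122 W
Step 3: Q_total = 88 * 6.1122 = 537.87 W
Step 4: m_dot = Q_total / (cp * dT) = 537.87 / (4186 * 9.62) = 0.01336 kg/s

0.01336 kg/s


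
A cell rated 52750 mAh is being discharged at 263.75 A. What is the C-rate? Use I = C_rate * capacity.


Convert: capacity = 52750 mAh = 52.75 Ah
C_rate = I / capacity = 263.75 / 52.75 = 5C

5C


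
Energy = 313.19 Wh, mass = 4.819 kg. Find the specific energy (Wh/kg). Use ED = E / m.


ED = E / m = 313.19 / 4.819 = 64.99 Wh/kg

64.99 Wh/kg


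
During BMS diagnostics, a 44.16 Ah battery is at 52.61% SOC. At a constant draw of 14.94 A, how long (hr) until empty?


Step 1: remaining = SOC/100 * C_total = 52.61/100 * 44.16 = 23.233 Ah
Step 2: t = remaining / I = 23.233 / 14.94 = 1.555 hr

1.555 hr


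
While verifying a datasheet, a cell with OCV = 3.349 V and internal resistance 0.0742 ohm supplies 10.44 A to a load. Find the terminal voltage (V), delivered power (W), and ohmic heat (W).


Step 1: V_terminal = OCV - I*R = 3.349 - 10.44 * 0.0742 = 2.5744 V
Step 2: P_out = V_terminal * I = 2.5744 * 10.44 = 26.88 W
Step 3: Q = I^2 * R = 10.44^2 * 0.0742 = 8.087 W

V=2.5744 V, P=26.88 W, Q=8.087 W


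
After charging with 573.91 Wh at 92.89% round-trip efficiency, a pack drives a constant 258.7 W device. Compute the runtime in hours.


Step 1: E_discharge = eta/100 * E_charge = 92.89/100 * 573.91 = 533.1 Wh
Step 2: t = E_discharge / P = 533.1 / 258.7 = 2.061 hr

2.061 hr


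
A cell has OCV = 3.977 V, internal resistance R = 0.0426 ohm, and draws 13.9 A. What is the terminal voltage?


IR drop = 13.9 * 0.0426 = 0.59214 V
V = 3.977 - 0.59214 = 3.385 V

3.385 V


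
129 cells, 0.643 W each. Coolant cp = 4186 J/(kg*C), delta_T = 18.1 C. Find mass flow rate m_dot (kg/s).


Q_total = 129 * 0.643 = 82.947 W
m_dot = Q_total / (cp * dT) = 82.947 / (4186 * 18.1) = 0.001095 kg/s

0.001095 kg/s


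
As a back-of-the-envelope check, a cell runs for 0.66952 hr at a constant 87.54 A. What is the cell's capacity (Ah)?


C = I * t = 87.54 * 0.66952 = 58.61 Ah

58.61 Ah


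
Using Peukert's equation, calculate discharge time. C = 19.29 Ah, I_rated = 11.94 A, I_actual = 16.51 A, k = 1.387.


Step 1: t_rated = C / I_rated = 19.29 / 11.94 = 1.6156 hr
Step 2: ratio = 11.94 / 16.51 = 0.7232
Step 3: ratio^k = 0.7232^1.387 = 0.63796
Step 4: t = t_rated * ratio^k = 1.6156 * 0.63796 = 1.031 hr

1.031 hr


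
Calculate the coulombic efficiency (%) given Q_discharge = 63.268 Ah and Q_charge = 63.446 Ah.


Coulombic efficiency = 63.268/63.446 * 100% = 99.72%

99.72%


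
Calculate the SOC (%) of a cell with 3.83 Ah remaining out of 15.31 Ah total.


SOC% = 3.83 / 15.31 * 100 = 25.02%

25.02%


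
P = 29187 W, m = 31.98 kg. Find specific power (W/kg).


Specific power = 29187 W / 31.98 kg = 912.7 W/kg

912.7 W/kg


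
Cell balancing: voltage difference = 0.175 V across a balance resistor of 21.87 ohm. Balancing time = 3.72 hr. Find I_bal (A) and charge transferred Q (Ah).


I_bal = dV / R = 0.175 / 21.87 = 0.0080018 A
Q = I_bal * t = 0.0080018 * 3.72 = 0.02977 Ah

I=0.0080018 A, Q=0.02977 Ah


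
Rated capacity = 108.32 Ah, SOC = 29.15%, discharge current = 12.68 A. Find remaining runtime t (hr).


Step 1: remaining = SOC/100 * C_total = 29.15/100 * 108.32 = 31.575 Ah
Step 2: t = remaining / I = 31.575 / 12.68 = 2.490 hr

2.490 hr


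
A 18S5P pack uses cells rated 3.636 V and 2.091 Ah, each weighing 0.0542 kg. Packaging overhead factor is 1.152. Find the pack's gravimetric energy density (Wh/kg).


Step 1: V_pack = 18 * 3.636 = 65.448 V
Step 2: C_pack = 5 * 2.091 = 10.455 Ah
Step 3: E_pack = V_pack * C_pack = 65.448 * 10.455 = 684.26 Wh
Step 4: m_pack = 18 * 5 * 0.0542 * 1.152 = 5.6195 kg
Step 5: ED = E_pack / m_pack = 684.26 / 5.6195 = 121.8 Wh/kg

121.8 Wh/kg


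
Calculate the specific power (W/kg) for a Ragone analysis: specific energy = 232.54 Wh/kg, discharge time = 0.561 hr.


P_specific = E / t = 232.54 / 0.561 = 414.5 W/kg

414.5 W/kg


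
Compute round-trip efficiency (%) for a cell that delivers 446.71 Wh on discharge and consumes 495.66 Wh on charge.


Round-trip efficiency = 446.71/495.66 * 100% = 90.12%

90.12%


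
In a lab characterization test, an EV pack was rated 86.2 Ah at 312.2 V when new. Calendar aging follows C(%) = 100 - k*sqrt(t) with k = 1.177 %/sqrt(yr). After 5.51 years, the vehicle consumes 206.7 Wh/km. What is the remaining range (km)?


Step 1: capacity retention = 100 - 1.177 * sqrt(5.51) = 100 - 1.177 * 2.3473 = 97.237%
Step 2: C_now = 86.2 * 97.237/100 = 83.818 Ah
Step 3: E_pack = V * C_now = 312.2 * 83.818 = 26168 Wh
Step 4: range = E_pack / consumption = 26168 / 206.7 = 126.6 km

126.6 km


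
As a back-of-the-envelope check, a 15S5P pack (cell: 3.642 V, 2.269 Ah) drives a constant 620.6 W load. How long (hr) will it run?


Step 1: E_pack = Ns * V_cell * Np * C_cell = 15 * 3.642 * 5 * 2.269 = 619.78 Wh
Step 2: t = E_pack / P = 619.78 / 620.6 = 0.9987 hr

0.9987 hr


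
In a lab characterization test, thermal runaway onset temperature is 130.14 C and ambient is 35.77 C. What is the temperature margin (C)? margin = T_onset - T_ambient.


Safety margin = 130.14 C - 35.77 C = 94.37 C

94.37 C


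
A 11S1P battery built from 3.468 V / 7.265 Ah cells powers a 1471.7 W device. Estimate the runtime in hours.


Step 1: E_pack = Ns * V_cell * Np * C_cell = 11 * 3.468 * 1 * 7.265 = 277.15 Wh
Step 2: t = E_pack / P = 277.15 / 1471.7 = 0.1883 hr

0.1883 hr


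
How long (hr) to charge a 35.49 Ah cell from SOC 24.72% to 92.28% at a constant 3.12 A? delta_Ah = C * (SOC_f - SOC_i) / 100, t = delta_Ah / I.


delta_Ah = 35.49 * (92.28 - 24.72) / 100 = 23.977 Ah
t = delta_Ah / I = 23.977 / 3.12 = 7.685 hr

7.685 hr


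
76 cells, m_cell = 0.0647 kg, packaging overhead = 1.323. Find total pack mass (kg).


m_pack = n * m_cell * overhead = 76 * 0.0647 * 1.323 = 6.505 kg

6.505 kg


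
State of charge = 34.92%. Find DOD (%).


DOD = 100 - SOC = 100 - 34.92 = 65.08%

65.08%


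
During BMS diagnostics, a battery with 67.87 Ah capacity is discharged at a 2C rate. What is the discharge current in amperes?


At 2C: I = 2 * 67.87 Ah = 135.74 A

135.74 A


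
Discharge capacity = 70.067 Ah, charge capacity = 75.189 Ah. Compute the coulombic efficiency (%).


eta_c = Q_dis / Q_chg * 100 = 70.067 / 75.189 * 100 = 93.19%

93.19%


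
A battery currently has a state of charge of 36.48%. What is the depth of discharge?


DOD = 100 - SOC = 100 - 36.48 = 63.52%

63.52%


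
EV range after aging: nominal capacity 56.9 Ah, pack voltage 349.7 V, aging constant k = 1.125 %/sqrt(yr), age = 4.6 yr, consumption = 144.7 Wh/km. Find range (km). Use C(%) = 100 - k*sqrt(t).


Step 1: capacity retention = 100 - 1.125 * sqrt(4.6) = 100 - 1.125 * 2.1448 = 97.587%
Step 2: C_now = 56.9 * 97.587/100 = 55.527 Ah
Step 3: E_pack = V * C_now = 349.7 * 55.527 = 19418 Wh
Step 4: range = E_pack / consumption = 19418 / 144.7 = 134.2 km

134.2 km


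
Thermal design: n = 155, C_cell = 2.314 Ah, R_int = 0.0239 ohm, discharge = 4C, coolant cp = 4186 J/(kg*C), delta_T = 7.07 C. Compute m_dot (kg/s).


Step 1: I = 4 * 2.314 = 9.256 A
Step 2: Q_cell = I^2 * R = 9.256^2 * 0.0239 = 2.0476 W
Step 3: Q_total = 155 * 2.0476 = 317.38 W
Step 4: m_dot = Q_total / (cp * dT) = 317.38 / (4186 * 7.07) = 0.01072 kg/s

0.01072 kg/s


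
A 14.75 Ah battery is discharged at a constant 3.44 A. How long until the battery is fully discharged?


t = capacity / current = 14.75 / 3.44 = 4.288 hr

4.288 hr


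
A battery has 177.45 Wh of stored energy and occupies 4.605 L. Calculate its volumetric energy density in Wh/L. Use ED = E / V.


ED = E / V = 177.45 / 4.605 = 38.53 Wh/L

38.53 Wh/L


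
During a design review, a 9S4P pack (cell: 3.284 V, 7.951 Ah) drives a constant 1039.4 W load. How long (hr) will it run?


Step 1: E_pack = Ns * V_cell * Np * C_cell = 9 * 3.284 * 4 * 7.951 = 940 Wh
Step 2: t = E_pack / P = 940 / 1039.4 = 0.9044 hr

0.9044 hr


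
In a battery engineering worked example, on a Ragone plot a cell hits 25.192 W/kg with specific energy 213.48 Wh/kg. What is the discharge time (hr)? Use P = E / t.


t = E / P = 213.48 / 25.192 = 8.474 hr

8.474 hr


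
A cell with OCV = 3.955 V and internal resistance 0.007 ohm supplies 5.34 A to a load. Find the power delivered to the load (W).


Step 1: V_terminal = OCV - I*R = 3.955 - 5.34 * 0.007 = 3.9176 V
Step 2: P_out = V_terminal * I = 3.9176 * 5.34 = 20.92 W

20.92 W


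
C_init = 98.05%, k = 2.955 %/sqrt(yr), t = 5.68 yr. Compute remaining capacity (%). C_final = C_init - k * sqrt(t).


Step 1: sqrt(5.68 yr) = 2.3833
Step 2: drop = 2.955 * 2.3833 = 7.0427
Step 3: C_final = 98.05 - 7.0427 = 91.01%

91.01%


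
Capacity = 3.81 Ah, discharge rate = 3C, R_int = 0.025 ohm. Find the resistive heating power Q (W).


Step 1: I = C_rate * capacity = 3 * 3.81 = 11.43 A
Step 2: Q = I^2 * R = 11.43^2 * 0.025 = 130.64 * 0.025 = 3.266 W

3.266 W


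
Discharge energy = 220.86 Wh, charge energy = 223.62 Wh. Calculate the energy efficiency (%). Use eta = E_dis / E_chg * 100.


Round-trip efficiency = 220.86/223.62 * 100% = 98.77%

98.77%


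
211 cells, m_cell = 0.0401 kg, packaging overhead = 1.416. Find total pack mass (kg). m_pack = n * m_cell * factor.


Cell mass sum = 211 * 0.0401 = 8.4611 kg
With overhead 1.416: m_pack = 8.4611 * 1.416 = 11.98 kg

11.98 kg


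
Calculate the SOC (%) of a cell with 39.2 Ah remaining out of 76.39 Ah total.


SOC% = 39.2 / 76.39 * 100 = 51.32%

51.32%


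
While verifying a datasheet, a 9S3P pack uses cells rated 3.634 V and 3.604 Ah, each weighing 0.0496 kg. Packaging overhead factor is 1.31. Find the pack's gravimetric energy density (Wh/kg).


Step 1: V_pack = 9 * 3.634 = 32.706 V
Step 2: C_pack = 3 * 3.604 = 10.812 Ah
Step 3: E_pack = V_pack * C_pack = 32.706 * 10.812 = 353.62 Wh
Step 4: m_pack = 9 * 3 * 0.0496 * 1.31 = 1.7544 kg
Step 5: ED = E_pack / m_pack = 353.62 / 1.7544 = 201.6 Wh/kg

201.6 Wh/kg


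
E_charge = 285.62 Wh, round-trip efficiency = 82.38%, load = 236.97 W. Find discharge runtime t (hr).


Step 1: E_discharge = eta/100 * E_charge = 82.38/100 * 285.62 = 235.29 Wh
Step 2: t = E_discharge / P = 235.29 / 236.97 = 0.9929 hr

0.9929 hr


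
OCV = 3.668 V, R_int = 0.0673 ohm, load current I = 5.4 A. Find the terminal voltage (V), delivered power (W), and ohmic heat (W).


Step 1: V_terminal = OCV - I*R = 3.668 - 5.4 * 0.0673 = 3.3046 V
Step 2: P_out = V_terminal * I = 3.3046 * 5.4 = 17.84 W
Step 3: Q = I^2 * R = 5.4^2 * 0.0673 = 1.962 W

V=3.3046 V, P=17.84 W, Q=1.962 W


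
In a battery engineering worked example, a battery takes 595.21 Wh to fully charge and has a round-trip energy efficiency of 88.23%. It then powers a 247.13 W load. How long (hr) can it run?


Step 1: E_discharge = eta/100 * E_charge = 88.23/100 * 595.21 = 525.15 Wh
Step 2: t = E_discharge / P = 525.15 / 247.13 = 2.125 hr

2.125 hr


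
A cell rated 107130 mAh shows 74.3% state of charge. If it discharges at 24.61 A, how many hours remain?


Convert: C_total = 107130 mAh = 107.13 Ah
Step 1: remaining = SOC/100 * C_total = 74.3/100 * 107.13 = 79.598 Ah
Step 2: t = remaining / I = 79.598 / 24.61 = 3.234 hr

3.234 hr


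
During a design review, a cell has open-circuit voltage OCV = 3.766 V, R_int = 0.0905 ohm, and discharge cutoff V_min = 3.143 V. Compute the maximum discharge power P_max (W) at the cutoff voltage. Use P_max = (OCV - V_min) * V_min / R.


dV = OCV - V_min = 0.623 V (so I_max = dV / R)
P_max = dV * V_min / R = 0.623 * 3.143 / 0.0905 = 21.64 W

21.64 W


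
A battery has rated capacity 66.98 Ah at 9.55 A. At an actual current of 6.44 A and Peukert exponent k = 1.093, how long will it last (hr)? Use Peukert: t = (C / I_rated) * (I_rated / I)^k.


Step 1: t_rated = C / I_rated = 66.98 / 9.55 = 7.0136 hr
Step 2: ratio = 9.55 / 6.44 = 1.4829
Step 3: ratio^k = 1.4829^1.093 = 1.5382
Step 4: t = t_rated * ratio^k = 7.0136 * 1.5382 = 10.79 hr

10.79 hr


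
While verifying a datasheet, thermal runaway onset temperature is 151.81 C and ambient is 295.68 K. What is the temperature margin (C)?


Convert: T_ambient = 295.68 K = 22.53 C
margin = 151.81 - 22.53 = 129.28 C

129.28 C


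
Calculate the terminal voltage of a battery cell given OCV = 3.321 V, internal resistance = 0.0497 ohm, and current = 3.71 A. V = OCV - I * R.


V = OCV - I*R = 3.321 - 3.71 * 0.0497 = 3.137 V

3.137 V


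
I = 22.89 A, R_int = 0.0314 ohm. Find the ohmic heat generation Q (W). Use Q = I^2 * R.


I^2 = 523.95
Q = 523.95 * 0.0314 = 16.45 W

16.45 W


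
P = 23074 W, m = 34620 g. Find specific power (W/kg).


Convert: m = 34620 g = 34.62 kg
SP = P / m = 23074 / 34.62 = 666.5 W/kg

666.5 W/kg


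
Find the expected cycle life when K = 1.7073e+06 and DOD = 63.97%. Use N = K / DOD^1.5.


Step 1: DOD^1.5 = 63.97^1.5 = 511.64
Step 2: N = 1.7073e+06 / 511.64 = 3337 cycles

3337 cycles


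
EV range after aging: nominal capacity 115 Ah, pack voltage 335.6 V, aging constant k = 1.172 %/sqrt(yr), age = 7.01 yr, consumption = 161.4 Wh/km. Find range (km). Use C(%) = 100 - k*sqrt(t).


Step 1: capacity retention = 100 - 1.172 * sqrt(7.01) = 100 - 1.172 * 2.6476 = 96.897%
Step 2: C_now = 115 * 96.897/100 = 111.43 Ah
Step 3: E_pack = V * C_now = 335.6 * 111.43 = 37396 Wh
Step 4: range = E_pack / consumption = 37396 / 161.4 = 231.7 km

231.7 km


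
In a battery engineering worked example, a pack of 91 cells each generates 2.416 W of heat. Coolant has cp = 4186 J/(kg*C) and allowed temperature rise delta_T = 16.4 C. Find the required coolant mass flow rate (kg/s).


Step 1: Total heat Q = 91 * 2.416 W = 219.86 W
Step 2: denom = cp * dT = 4186 * 16.4 = 68650
Step 3: m_dot = 219.86 / 68650 = 0.003203 kg/s

0.003203 kg/s


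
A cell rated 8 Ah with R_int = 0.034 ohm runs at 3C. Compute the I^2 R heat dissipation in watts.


Step 1: I = C_rate * capacity = 3 * 8 = 24 A
Step 2: Q = I^2 * R = 24^2 * 0.034 = 576 * 0.034 = 19.58 W

19.58 W


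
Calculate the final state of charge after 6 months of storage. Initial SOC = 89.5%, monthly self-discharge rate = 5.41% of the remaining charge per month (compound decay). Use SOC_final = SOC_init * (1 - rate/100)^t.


decay = (1 - 5.41/100)^6 = 0.71626
SOC_final = 89.5 * 0.71626 = 64.11%

64.11%


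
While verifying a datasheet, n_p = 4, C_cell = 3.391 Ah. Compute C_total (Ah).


C_total = 4 * 3.391 = 13.564 Ah

13.564 Ah


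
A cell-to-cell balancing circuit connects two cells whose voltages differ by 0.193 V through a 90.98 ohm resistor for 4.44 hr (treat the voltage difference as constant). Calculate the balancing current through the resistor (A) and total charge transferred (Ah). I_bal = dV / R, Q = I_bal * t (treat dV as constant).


I_bal = dV / R = 0.193 / 90.98 = 0.0021213 A
Q = I_bal * t = 0.0021213 * 4.44 = 0.009419 Ah

I=0.0021213 A, Q=0.009419 Ah


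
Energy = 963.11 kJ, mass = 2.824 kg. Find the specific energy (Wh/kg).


Convert: E = 963.11 kJ = 267.53 Wh
ED = E / m = 267.53 / 2.824 = 94.73 Wh/kg

94.73 Wh/kg


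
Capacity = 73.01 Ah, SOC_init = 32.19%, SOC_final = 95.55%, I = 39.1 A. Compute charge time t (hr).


delta_Ah = 73.01 * (95.55 - 32.19) / 100 = 46.259 Ah
t = delta_Ah / I = 46.259 / 39.1 = 1.183 hr

1.183 hr


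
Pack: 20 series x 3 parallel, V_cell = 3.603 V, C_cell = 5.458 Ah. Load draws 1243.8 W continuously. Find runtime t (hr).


Step 1: E_pack = Ns * V_cell * Np * C_cell = 20 * 3.603 * 3 * 5.458 = 1179.9 Wh
Step 2: t = E_pack / P = 1179.9 / 1243.8 = 0.9486 hr

0.9486 hr


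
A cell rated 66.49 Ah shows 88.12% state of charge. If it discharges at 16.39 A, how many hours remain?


Step 1: remaining = SOC/100 * C_total = 88.12/100 * 66.49 = 58.591 Ah
Step 2: t = remaining / I = 58.591 / 16.39 = 3.575 hr

3.575 hr


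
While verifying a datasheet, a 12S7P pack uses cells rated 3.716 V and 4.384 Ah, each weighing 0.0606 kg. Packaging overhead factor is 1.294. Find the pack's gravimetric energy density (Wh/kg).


Step 1: V_pack = 12 * 3.716 = 44.592 V
Step 2: C_pack = 7 * 4.384 = 30.688 Ah
Step 3: E_pack = V_pack * C_pack = 44.592 * 30.688 = 1368.4 Wh
Step 4: m_pack = 12 * 7 * 0.0606 * 1.294 = 6.587 kg
Step 5: ED = E_pack / m_pack = 1368.4 / 6.587 = 207.7 Wh/kg

207.7 Wh/kg


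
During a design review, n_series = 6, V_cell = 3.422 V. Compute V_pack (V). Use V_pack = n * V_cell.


V_pack = n * V_cell = 6 * 3.422 = 20.532 V

20.532 V


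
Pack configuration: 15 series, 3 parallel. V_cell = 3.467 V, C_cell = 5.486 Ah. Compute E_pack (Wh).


E = Ns * Vcell * Np * Ccell = 15 * 3.467 * 3 * 5.486 = 855.9 Wh

855.9 Wh


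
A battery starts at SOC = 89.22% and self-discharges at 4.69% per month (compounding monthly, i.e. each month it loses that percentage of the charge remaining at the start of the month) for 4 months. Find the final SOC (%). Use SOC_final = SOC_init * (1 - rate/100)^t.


Monthly retention factor = 1 - 4.69/100 = 0.9531
Over 4 months: factor^4 = 0.82519
SOC_final = 89.22 * 0.82519 = 73.62%

73.62%


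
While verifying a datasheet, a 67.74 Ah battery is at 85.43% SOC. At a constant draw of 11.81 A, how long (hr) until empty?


Step 1: remaining = SOC/100 * C_total = 85.43/100 * 67.74 = 57.87 Ah
Step 2: t = remaining / I = 57.87 / 11.81 = 4.900 hr

4.900 hr


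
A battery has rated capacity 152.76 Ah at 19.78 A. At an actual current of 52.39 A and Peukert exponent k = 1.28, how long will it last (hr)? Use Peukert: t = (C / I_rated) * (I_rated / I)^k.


t_rated = C / I_rated = 152.76 / 19.78 = 7.723 hr
(I_rated/I)^k = (0.37755)^1.28 = 0.28743
t = t_rated * (I_rated/I)^k = 7.723 * 0.28743 = 2.220 hr

2.220 hr


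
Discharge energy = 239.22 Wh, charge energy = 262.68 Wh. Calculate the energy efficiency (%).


eta_e = E_dis / E_chg * 100 = 239.22 / 262.68 * 100 = 91.07%

91.07%


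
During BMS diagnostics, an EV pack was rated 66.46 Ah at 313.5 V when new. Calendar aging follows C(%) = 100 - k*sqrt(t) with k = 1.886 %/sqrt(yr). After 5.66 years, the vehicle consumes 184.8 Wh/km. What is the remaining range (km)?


Step 1: capacity retention = 100 - 1.886 * sqrt(5.66) = 100 - 1.886 * 2.3791 = 95.513%
Step 2: C_now = 66.46 * 95.513/100 = 63.478 Ah
Step 3: E_pack = V * C_now = 313.5 * 63.478 = 19900 Wh
Step 4: range = E_pack / consumption = 19900 / 184.8 = 107.7 km

107.7 km


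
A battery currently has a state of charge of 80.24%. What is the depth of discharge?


DOD = 100 - SOC = 100 - 80.24 = 19.76%

19.76%


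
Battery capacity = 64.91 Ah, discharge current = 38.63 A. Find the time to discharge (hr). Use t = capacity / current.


Runtime = 64.91 Ah / 38.63 A = 1.680 hr

1.680 hr


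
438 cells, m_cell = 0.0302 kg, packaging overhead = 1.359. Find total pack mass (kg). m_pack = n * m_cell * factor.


m_pack = n * m_cell * overhead = 438 * 0.0302 * 1.359 = 17.98 kg

17.98 kg


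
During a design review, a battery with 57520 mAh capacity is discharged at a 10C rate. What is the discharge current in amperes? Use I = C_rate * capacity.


Convert: capacity = 57520 mAh = 57.52 Ah
At 10C: I = 10 * 57.52 Ah = 575.2 A

575.2 A


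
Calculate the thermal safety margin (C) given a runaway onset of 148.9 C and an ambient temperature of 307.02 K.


Convert: T_ambient = 307.02 K = 33.87 C
margin = 148.9 - 33.87 = 115.03 C

115.03 C


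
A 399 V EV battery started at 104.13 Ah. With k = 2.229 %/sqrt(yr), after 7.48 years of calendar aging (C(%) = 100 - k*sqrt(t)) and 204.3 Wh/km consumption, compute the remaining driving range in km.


Step 1: capacity retention = 100 - 2.229 * sqrt(7.48) = 100 - 2.229 * 2.735 = 93.904%
Step 2: C_now = 104.13 * 93.904/100 = 97.782 Ah
Step 3: E_pack = V * C_now = 399 * 97.782 = 39015 Wh
Step 4: range = E_pack / consumption = 39015 / 204.3 = 191.0 km

191.0 km


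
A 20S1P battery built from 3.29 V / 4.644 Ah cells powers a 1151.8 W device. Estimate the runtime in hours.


Step 1: E_pack = Ns * V_cell * Np * C_cell = 20 * 3.29 * 1 * 4.644 = 305.58 Wh
Step 2: t = E_pack / P = 305.58 / 1151.8 = 0.2653 hr

0.2653 hr


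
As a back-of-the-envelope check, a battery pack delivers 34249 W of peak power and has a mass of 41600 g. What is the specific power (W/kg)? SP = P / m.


Convert: m = 41600 g = 41.6 kg
SP = P / m = 34249 / 41.6 = 823.3 W/kg

823.3 W/kg


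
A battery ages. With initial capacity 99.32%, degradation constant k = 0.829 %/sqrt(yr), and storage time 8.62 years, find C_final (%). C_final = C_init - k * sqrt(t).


Step 1: sqrt(8.62 yr) = 2.936
Step 2: drop = 0.829 * 2.936 = 2.4339
Step 3: C_final = 99.32 - 2.4339 = 96.89%

96.89%


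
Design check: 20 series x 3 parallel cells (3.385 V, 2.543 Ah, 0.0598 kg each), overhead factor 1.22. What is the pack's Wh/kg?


Step 1: V_pack = 20 * 3.385 = 67.7 V
Step 2: C_pack = 3 * 2.543 = 7.629 Ah
Step 3: E_pack = V_pack * C_pack = 67.7 * 7.629 = 516.48 Wh
Step 4: m_pack = 20 * 3 * 0.0598 * 1.22 = 4.3774 kg
Step 5: ED = E_pack / m_pack = 516.48 / 4.3774 = 118.0 Wh/kg

118.0 Wh/kg


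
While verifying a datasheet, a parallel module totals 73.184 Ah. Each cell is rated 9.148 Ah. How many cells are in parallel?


n = C_total / C_cell = 73.184 / 9.148 = 8

8


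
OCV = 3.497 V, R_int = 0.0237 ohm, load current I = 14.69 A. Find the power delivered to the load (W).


Step 1: V_terminal = OCV - I*R = 3.497 - 14.69 * 0.0237 = 3.1488 V
Step 2: P_out = V_terminal * I = 3.1488 * 14.69 = 46.26 W

46.26 W


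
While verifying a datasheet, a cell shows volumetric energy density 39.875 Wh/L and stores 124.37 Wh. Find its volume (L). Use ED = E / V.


V = E / ED = 124.37 / 39.875 = 3.119 L

3.119 L


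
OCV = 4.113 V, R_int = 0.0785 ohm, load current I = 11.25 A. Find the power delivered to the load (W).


Step 1: V_terminal = OCV - I*R = 4.113 - 11.25 * 0.0785 = 3.2299 V
Step 2: P_out = V_terminal * I = 3.2299 * 11.25 = 36.34 W

36.34 W


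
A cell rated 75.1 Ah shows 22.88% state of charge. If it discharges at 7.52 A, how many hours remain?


Step 1: remaining = SOC/100 * C_total = 22.88/100 * 75.1 = 17.183 Ah
Step 2: t = remaining / I = 17.183 / 7.52 = 2.285 hr

2.285 hr


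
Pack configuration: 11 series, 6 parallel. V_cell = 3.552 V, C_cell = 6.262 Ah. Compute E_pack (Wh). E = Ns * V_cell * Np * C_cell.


E = Ns * Vcell * Np * Ccell = 11 * 3.552 * 6 * 6.262 = 1468 Wh

1468 Wh


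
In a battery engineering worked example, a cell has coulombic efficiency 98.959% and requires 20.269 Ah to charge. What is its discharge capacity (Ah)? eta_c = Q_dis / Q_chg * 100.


Q_dis = eta/100 * Q_chg = 98.959/100 * 20.269 = 20.06 Ah

20.06 Ah


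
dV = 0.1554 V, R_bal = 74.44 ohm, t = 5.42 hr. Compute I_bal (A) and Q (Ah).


First, Ohm's law: I_bal = 0.1554 V / 74.44 ohm = 0.0020876 A
Then Q = I * t = 0.0020876 A * 5.42 hr = 0.01131 Ah

I=0.0020876 A, Q=0.01131 Ah


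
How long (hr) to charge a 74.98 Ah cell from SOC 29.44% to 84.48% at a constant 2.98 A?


Step 1: dSOC = 84.48% - 29.44% = 55.04%
Step 2: delta_Ah = 74.98 * 55.04 / 100 = 41.269 Ah
Step 3: t = 41.269 / 2.98 = 13.85 hr

13.85 hr


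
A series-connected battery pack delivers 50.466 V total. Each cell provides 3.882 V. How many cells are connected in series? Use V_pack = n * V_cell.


n = V_pack / V_cell = 50.466 / 3.882 = 13

13


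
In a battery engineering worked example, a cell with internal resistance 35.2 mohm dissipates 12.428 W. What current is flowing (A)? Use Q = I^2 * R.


Convert: R = 35.2 mohm = 0.0352 ohm
I = sqrt(Q / R) = sqrt(12.428 / 0.0352) = sqrt(353.07) = 18.79 A

18.79 A


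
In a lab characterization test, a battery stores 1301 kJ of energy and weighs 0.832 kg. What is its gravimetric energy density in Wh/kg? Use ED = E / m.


Convert: E = 1301 kJ = 361.39 Wh
ED = E / m = 361.39 / 0.832 = 434.4 Wh/kg

434.4 Wh/kg


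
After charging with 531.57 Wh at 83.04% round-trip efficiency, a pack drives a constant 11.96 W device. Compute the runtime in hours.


Step 1: E_discharge = eta/100 * E_charge = 83.04/100 * 531.57 = 441.42 Wh
Step 2: t = E_discharge / P = 441.42 / 11.96 = 36.91 hr

36.91 hr


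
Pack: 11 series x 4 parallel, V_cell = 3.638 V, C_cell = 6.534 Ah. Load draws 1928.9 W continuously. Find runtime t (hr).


Step 1: E_pack = Ns * V_cell * Np * C_cell = 11 * 3.638 * 4 * 6.534 = 1045.9 Wh
Step 2: t = E_pack / P = 1045.9 / 1928.9 = 0.5422 hr

0.5422 hr


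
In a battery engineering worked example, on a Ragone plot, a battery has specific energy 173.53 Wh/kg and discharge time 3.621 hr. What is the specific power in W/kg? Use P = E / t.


P_specific = E / t = 173.53 / 3.621 = 47.92 W/kg

47.92 W/kg


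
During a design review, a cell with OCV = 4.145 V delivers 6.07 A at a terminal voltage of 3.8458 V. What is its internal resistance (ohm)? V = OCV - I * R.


R = (OCV - V) / I = (4.145 - 3.8458) / 6.07 = 0.04929 ohm

0.04929 ohm


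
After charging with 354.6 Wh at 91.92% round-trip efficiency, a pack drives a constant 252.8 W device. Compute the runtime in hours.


Step 1: E_discharge = eta/100 * E_charge = 91.92/100 * 354.6 = 325.95 Wh
Step 2: t = E_discharge / P = 325.95 / 252.8 = 1.289 hr

1.289 hr


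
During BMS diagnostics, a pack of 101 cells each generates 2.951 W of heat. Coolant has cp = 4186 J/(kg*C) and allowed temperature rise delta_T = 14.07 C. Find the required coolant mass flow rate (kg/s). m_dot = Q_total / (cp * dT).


Step 1: Total heat Q = 101 * 2.951 W = 298.05 W
Step 2: denom = cp * dT = 4186 * 14.07 = 58897
Step 3: m_dot = 298.05 / 58897 = 0.005061 kg/s

0.005061 kg/s


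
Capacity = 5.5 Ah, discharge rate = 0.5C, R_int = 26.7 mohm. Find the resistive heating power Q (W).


Convert: R = 26.7 mohm = 0.0267 ohm
Step 1: I = C_rate * capacity = 0.5 * 5.5 = 2.75 A
Step 2: Q = I^2 * R = 2.75^2 * 0.0267 = 7.5625 * 0.0267 = 0.2019 W

0.2019 W


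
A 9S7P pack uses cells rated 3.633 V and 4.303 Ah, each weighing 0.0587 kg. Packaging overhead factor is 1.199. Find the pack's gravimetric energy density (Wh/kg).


Step 1: V_pack = 9 * 3.633 = 32.697 V
Step 2: C_pack = 7 * 4.303 = 30.121 Ah
Step 3: E_pack = V_pack * C_pack = 32.697 * 30.121 = 984.87 Wh
Step 4: m_pack = 9 * 7 * 0.0587 * 1.199 = 4.434 kg
Step 5: ED = E_pack / m_pack = 984.87 / 4.434 = 222.1 Wh/kg

222.1 Wh/kg


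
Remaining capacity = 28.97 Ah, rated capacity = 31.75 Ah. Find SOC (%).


SOC% = 28.97 / 31.75 * 100 = 91.24%

91.24%


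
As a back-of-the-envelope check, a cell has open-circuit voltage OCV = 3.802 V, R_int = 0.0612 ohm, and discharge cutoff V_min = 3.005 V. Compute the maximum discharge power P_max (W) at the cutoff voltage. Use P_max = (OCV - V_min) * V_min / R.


dV = OCV - V_min = 0.797 V (so I_max = dV / R)
P_max = dV * V_min / R = 0.797 * 3.005 / 0.0612 = 39.13 W

39.13 W


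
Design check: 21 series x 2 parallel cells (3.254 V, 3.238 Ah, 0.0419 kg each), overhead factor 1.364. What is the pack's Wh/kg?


Step 1: V_pack = 21 * 3.254 = 68.334 V
Step 2: C_pack = 2 * 3.238 = 6.476 Ah
Step 3: E_pack = V_pack * C_pack = 68.334 * 6.476 = 442.53 Wh
Step 4: m_pack = 21 * 2 * 0.0419 * 1.364 = 2.4004 kg
Step 5: ED = E_pack / m_pack = 442.53 / 2.4004 = 184.4 Wh/kg

184.4 Wh/kg


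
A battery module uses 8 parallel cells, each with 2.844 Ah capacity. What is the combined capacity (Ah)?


C_total = 8 * 2.844 = 22.752 Ah

22.752 Ah


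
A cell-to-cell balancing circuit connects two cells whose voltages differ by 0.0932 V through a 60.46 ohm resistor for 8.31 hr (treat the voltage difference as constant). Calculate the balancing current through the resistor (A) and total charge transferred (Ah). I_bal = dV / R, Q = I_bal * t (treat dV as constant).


I_bal = dV / R = 0.0932 / 60.46 = 0.0015415 A
Q = I_bal * t = 0.0015415 * 8.31 = 0.01281 Ah

I=0.0015415 A, Q=0.01281 Ah


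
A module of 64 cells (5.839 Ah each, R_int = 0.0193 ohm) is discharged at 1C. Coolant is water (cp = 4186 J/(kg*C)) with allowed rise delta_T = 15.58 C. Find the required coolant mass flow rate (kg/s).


Step 1: I = 1 * 5.839 = 5.839 A
Step 2: Q_cell = I^2 * R = 5.839^2 * 0.0193 = 0.65801 W
Step 3: Q_total = 64 * 0.65801 = 42.113 W
Step 4: m_dot = Q_total / (cp * dT) = 42.113 / (4186 * 15.58) = 6.457e-04 kg/s

6.457e-04 kg/s


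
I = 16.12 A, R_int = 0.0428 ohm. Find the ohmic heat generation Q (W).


I^2 = 259.85
Q = 259.85 * 0.0428 = 11.12 W

11.12 W


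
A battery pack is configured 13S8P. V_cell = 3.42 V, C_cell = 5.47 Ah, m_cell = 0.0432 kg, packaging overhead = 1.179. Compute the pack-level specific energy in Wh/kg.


Step 1: V_pack = 13 * 3.42 = 44.46 V
Step 2: C_pack = 8 * 5.47 = 43.76 Ah
Step 3: E_pack = V_pack * C_pack = 44.46 * 43.76 = 1945.6 Wh
Step 4: m_pack = 13 * 8 * 0.0432 * 1.179 = 5.297 kg
Step 5: ED = E_pack / m_pack = 1945.6 / 5.297 = 367.3 Wh/kg

367.3 Wh/kg


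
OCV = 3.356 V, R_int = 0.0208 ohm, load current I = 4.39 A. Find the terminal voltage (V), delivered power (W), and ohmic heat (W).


Step 1: V_terminal = OCV - I*R = 3.356 - 4.39 * 0.0208 = 3.2647 V
Step 2: P_out = V_terminal * I = 3.2647 * 4.39 = 14.33 W
Step 3: Q = I^2 * R = 4.39^2 * 0.0208 = 0.4009 W

V=3.2647 V, P=14.33 W, Q=0.4009 W


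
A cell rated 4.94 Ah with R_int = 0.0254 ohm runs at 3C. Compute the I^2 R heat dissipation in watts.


Step 1: I = C_rate * capacity = 3 * 4.94 = 14.82 A
Step 2: Q = I^2 * R = 14.82^2 * 0.0254 = 219.63 * 0.0254 = 5.579 W

5.579 W


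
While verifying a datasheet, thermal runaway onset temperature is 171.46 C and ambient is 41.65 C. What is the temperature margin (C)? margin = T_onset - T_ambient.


Safety margin = 171.46 C - 41.65 C = 129.81 C

129.81 C


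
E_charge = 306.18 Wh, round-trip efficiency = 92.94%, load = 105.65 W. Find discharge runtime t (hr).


Step 1: E_discharge = eta/100 * E_charge = 92.94/100 * 306.18 = 284.56 Wh
Step 2: t = E_discharge / P = 284.56 / 105.65 = 2.693 hr

2.693 hr


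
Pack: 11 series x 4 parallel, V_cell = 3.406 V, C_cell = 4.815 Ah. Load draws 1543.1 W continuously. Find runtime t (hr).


Step 1: E_pack = Ns * V_cell * Np * C_cell = 11 * 3.406 * 4 * 4.815 = 721.6 Wh
Step 2: t = E_pack / P = 721.6 / 1543.1 = 0.4676 hr

0.4676 hr


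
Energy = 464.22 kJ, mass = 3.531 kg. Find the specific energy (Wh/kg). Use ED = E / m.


Convert: E = 464.22 kJ = 128.95 Wh
ED = E / m = 128.95 / 3.531 = 36.52 Wh/kg

36.52 Wh/kg


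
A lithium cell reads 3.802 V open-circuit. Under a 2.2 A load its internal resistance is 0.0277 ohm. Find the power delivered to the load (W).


Step 1: V_terminal = OCV - I*R = 3.802 - 2.2 * 0.0277 = 3.7411 V
Step 2: P_out = V_terminal * I = 3.7411 * 2.2 = 8.230 W

8.230 W


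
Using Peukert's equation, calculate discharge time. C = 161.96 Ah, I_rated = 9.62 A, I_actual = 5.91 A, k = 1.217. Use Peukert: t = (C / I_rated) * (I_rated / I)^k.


Step 1: t_rated = C / I_rated = 161.96 / 9.62 = 16.836 hr
Step 2: ratio = 9.62 / 5.91 = 1.6277
Step 3: ratio^k = 1.6277^1.217 = 1.8092
Step 4: t = t_rated * ratio^k = 16.836 * 1.8092 = 30.46 hr

30.46 hr


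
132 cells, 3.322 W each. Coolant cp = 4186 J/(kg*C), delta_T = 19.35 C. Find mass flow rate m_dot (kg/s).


Step 1: Total heat Q = 132 * 3.322 W = 438.5 W
Step 2: denom = cp * dT = 4186 * 19.35 = 80999
Step 3: m_dot = 438.5 / 80999 = 0.005414 kg/s

0.005414 kg/s


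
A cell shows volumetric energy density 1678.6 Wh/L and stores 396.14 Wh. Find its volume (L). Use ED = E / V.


V = E / ED = 396.14 / 1678.6 = 0.2360 L

0.2360 L


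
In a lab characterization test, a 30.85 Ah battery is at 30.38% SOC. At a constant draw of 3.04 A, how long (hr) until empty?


Step 1: remaining = SOC/100 * C_total = 30.38/100 * 30.85 = 9.3722 Ah
Step 2: t = remaining / I = 9.3722 / 3.04 = 3.083 hr

3.083 hr


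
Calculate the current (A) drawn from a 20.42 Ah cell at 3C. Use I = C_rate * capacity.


At 3C: I = 3 * 20.42 Ah = 61.26 A

61.26 A


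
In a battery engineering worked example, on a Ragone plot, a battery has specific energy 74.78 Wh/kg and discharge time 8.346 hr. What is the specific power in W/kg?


Specific power = 74.78 Wh/kg / 8.346 hr = 8.960 W/kg

8.960 W/kg


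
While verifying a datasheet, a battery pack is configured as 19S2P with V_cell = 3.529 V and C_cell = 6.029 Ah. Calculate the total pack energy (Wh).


E = Ns * Vcell * Np * Ccell = 19 * 3.529 * 2 * 6.029 = 808.5 Wh

808.5 Wh


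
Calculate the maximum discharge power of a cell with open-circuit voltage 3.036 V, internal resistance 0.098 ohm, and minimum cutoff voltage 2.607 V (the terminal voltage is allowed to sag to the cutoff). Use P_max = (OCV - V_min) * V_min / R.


dV = OCV - V_min = 0.429 V (so I_max = dV / R)
P_max = dV * V_min / R = 0.429 * 2.607 / 0.098 = 11.41 W

11.41 W


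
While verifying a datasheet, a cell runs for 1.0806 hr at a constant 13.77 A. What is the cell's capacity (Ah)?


C = I * t = 13.77 * 1.0806 = 14.88 Ah

14.88 Ah


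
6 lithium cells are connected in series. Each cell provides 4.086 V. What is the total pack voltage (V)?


Series voltages add: 6 * 4.086 V = 24.516 V

24.516 V


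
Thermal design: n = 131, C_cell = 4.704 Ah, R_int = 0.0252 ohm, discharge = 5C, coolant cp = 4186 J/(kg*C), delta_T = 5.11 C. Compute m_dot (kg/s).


Step 1: I = 5 * 4.704 = 23.52 A
Step 2: Q_cell = I^2 * R = 23.52^2 * 0.0252 = 13.94 W
Step 3: Q_total = 131 * 13.94 = 1826.1 W
Step 4: m_dot = Q_total / (cp * dT) = 1826.1 / (4186 * 5.11) = 0.08537 kg/s

0.08537 kg/s


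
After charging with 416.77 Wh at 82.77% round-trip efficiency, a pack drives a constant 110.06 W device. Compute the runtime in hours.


Step 1: E_discharge = eta/100 * E_charge = 82.77/100 * 416.77 = 344.96 Wh
Step 2: t = E_discharge / P = 344.96 / 110.06 = 3.134 hr

3.134 hr


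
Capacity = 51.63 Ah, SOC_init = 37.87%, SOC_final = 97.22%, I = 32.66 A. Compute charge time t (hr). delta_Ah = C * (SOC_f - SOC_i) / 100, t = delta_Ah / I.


Step 1: dSOC = 97.22% - 37.87% = 59.35%
Step 2: delta_Ah = 51.63 * 59.35 / 100 = 30.642 Ah
Step 3: t = 30.642 / 32.66 = 0.9382 hr

0.9382 hr


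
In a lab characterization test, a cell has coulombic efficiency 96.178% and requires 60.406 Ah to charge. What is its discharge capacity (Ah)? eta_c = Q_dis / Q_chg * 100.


Q_dis = eta/100 * Q_chg = 96.178/100 * 60.406 = 58.10 Ah

58.10 Ah


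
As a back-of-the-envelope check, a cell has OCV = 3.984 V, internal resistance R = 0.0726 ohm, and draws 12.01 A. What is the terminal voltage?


V = OCV - I*R = 3.984 - 12.01 * 0.0726 = 3.112 V

3.112 V


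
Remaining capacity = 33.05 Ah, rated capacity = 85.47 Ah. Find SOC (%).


SOC = (remaining / total) * 100 = (33.05 / 85.47) * 100 = 38.67%

38.67%


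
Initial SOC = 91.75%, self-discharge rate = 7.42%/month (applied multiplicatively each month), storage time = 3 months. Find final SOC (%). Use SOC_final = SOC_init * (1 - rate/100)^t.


decay = (1 - 7.42/100)^3 = 0.79351
SOC_final = 91.75 * 0.79351 = 72.80%

72.80%


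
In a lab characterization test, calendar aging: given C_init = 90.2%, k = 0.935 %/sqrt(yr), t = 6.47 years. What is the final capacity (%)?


sqrt(t) = sqrt(6.47) = 2.5436
C_final = 90.2 - 0.935 * 2.5436 = 87.82%

87.82%


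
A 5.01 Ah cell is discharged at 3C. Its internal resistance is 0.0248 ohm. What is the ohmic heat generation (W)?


Step 1: I = C_rate * capacity = 3 * 5.01 = 15.03 A
Step 2: Q = I^2 * R = 15.03^2 * 0.0248 = 225.9 * 0.0248 = 5.602 W

5.602 W


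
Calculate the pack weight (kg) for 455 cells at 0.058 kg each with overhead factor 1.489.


m_pack = n * m_cell * overhead = 455 * 0.058 * 1.489 = 39.29 kg

39.29 kg


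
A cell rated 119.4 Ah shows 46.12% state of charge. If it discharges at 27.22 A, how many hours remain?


Step 1: remaining = SOC/100 * C_total = 46.12/100 * 119.4 = 55.067 Ah
Step 2: t = remaining / I = 55.067 / 27.22 = 2.023 hr

2.023 hr


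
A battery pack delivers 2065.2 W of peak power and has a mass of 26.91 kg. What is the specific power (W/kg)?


Specific power = 2065.2 W / 26.91 kg = 76.74 W/kg

76.74 W/kg


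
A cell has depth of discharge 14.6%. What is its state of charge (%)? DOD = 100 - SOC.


SOC = 100 - DOD = 100 - 14.6 = 85.4%

85.4%


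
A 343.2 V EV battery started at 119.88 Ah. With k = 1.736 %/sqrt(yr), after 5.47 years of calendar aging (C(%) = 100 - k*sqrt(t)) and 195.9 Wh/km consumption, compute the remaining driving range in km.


Step 1: capacity retention = 100 - 1.736 * sqrt(5.47) = 100 - 1.736 * 2.3388 = 95.94%
Step 2: C_now = 119.88 * 95.94/100 = 115.01 Ah
Step 3: E_pack = V * C_now = 343.2 * 115.01 = 39471 Wh
Step 4: range = E_pack / consumption = 39471 / 195.9 = 201.5 km

201.5 km


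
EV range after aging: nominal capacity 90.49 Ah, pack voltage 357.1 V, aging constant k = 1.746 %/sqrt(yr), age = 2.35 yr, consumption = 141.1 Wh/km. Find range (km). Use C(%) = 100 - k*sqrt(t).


Step 1: capacity retention = 100 - 1.746 * sqrt(2.35) = 100 - 1.746 * 1.533 = 97.323%
Step 2: C_now = 90.49 * 97.323/100 = 88.068 Ah
Step 3: E_pack = V * C_now = 357.1 * 88.068 = 31449 Wh
Step 4: range = E_pack / consumption = 31449 / 141.1 = 222.9 km

222.9 km


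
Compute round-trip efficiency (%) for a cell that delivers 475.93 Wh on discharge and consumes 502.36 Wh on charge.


Round-trip efficiency = 475.93/502.36 * 100% = 94.74%

94.74%


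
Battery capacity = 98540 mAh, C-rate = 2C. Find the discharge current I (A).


Convert: capacity = 98540 mAh = 98.54 Ah
I = C_rate * capacity = 2 * 98.54 = 197.08 A

197.08 A


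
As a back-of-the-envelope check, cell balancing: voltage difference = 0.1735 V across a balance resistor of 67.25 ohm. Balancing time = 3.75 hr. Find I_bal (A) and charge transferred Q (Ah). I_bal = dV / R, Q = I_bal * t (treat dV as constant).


First, Ohm's law: I_bal = 0.1735 V / 67.25 ohm = 0.0025799 A
Then Q = I * t = 0.0025799 A * 3.75 hr = 0.009675 Ah

I=0.0025799 A, Q=0.009675 Ah


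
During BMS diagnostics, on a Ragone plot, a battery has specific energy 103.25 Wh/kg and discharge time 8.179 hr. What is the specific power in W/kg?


P_specific = E / t = 103.25 / 8.179 = 12.62 W/kg

12.62 W/kg
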